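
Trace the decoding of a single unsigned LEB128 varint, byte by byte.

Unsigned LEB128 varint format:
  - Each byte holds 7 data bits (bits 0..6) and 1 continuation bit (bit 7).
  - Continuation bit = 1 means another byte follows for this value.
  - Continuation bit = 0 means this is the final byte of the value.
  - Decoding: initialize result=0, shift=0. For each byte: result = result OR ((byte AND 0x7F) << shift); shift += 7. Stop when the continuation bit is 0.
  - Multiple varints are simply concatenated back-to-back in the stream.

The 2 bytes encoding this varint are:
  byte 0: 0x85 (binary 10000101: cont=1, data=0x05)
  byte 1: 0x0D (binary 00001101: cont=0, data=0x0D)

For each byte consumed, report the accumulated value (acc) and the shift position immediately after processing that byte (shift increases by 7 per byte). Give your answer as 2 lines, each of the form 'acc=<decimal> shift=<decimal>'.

Answer: acc=5 shift=7
acc=1669 shift=14

Derivation:
byte 0=0x85: payload=0x05=5, contrib = 5<<0 = 5; acc -> 5, shift -> 7
byte 1=0x0D: payload=0x0D=13, contrib = 13<<7 = 1664; acc -> 1669, shift -> 14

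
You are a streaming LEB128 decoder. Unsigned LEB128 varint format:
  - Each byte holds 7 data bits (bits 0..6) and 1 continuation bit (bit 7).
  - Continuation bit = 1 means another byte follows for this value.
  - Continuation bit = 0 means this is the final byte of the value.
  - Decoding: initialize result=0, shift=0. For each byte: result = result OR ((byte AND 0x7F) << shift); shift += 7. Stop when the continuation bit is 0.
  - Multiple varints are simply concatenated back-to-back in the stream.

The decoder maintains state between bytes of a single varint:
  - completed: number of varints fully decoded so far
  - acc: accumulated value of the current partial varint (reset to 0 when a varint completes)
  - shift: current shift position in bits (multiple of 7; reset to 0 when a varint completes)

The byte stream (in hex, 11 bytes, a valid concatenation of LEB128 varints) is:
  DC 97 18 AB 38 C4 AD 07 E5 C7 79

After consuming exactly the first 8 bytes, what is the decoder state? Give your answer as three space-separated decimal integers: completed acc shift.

Answer: 3 0 0

Derivation:
byte[0]=0xDC cont=1 payload=0x5C: acc |= 92<<0 -> completed=0 acc=92 shift=7
byte[1]=0x97 cont=1 payload=0x17: acc |= 23<<7 -> completed=0 acc=3036 shift=14
byte[2]=0x18 cont=0 payload=0x18: varint #1 complete (value=396252); reset -> completed=1 acc=0 shift=0
byte[3]=0xAB cont=1 payload=0x2B: acc |= 43<<0 -> completed=1 acc=43 shift=7
byte[4]=0x38 cont=0 payload=0x38: varint #2 complete (value=7211); reset -> completed=2 acc=0 shift=0
byte[5]=0xC4 cont=1 payload=0x44: acc |= 68<<0 -> completed=2 acc=68 shift=7
byte[6]=0xAD cont=1 payload=0x2D: acc |= 45<<7 -> completed=2 acc=5828 shift=14
byte[7]=0x07 cont=0 payload=0x07: varint #3 complete (value=120516); reset -> completed=3 acc=0 shift=0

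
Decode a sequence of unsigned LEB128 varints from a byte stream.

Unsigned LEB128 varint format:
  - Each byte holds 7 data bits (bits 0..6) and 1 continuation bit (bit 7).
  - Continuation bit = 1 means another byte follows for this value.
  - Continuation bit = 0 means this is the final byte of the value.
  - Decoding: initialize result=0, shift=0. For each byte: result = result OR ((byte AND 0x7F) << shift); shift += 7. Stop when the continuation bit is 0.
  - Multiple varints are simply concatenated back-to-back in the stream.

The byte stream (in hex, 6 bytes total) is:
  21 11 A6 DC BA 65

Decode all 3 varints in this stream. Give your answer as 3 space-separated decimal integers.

Answer: 33 17 212774438

Derivation:
  byte[0]=0x21 cont=0 payload=0x21=33: acc |= 33<<0 -> acc=33 shift=7 [end]
Varint 1: bytes[0:1] = 21 -> value 33 (1 byte(s))
  byte[1]=0x11 cont=0 payload=0x11=17: acc |= 17<<0 -> acc=17 shift=7 [end]
Varint 2: bytes[1:2] = 11 -> value 17 (1 byte(s))
  byte[2]=0xA6 cont=1 payload=0x26=38: acc |= 38<<0 -> acc=38 shift=7
  byte[3]=0xDC cont=1 payload=0x5C=92: acc |= 92<<7 -> acc=11814 shift=14
  byte[4]=0xBA cont=1 payload=0x3A=58: acc |= 58<<14 -> acc=962086 shift=21
  byte[5]=0x65 cont=0 payload=0x65=101: acc |= 101<<21 -> acc=212774438 shift=28 [end]
Varint 3: bytes[2:6] = A6 DC BA 65 -> value 212774438 (4 byte(s))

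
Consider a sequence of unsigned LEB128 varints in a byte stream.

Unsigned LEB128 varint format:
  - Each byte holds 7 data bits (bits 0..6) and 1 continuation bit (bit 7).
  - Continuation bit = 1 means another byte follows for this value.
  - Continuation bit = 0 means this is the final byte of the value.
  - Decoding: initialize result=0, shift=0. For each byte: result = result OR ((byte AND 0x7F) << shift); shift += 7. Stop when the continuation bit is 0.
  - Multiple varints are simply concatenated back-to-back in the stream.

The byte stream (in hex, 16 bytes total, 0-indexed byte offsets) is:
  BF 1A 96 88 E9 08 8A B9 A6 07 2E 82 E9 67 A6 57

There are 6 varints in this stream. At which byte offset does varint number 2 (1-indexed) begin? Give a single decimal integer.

  byte[0]=0xBF cont=1 payload=0x3F=63: acc |= 63<<0 -> acc=63 shift=7
  byte[1]=0x1A cont=0 payload=0x1A=26: acc |= 26<<7 -> acc=3391 shift=14 [end]
Varint 1: bytes[0:2] = BF 1A -> value 3391 (2 byte(s))
  byte[2]=0x96 cont=1 payload=0x16=22: acc |= 22<<0 -> acc=22 shift=7
  byte[3]=0x88 cont=1 payload=0x08=8: acc |= 8<<7 -> acc=1046 shift=14
  byte[4]=0xE9 cont=1 payload=0x69=105: acc |= 105<<14 -> acc=1721366 shift=21
  byte[5]=0x08 cont=0 payload=0x08=8: acc |= 8<<21 -> acc=18498582 shift=28 [end]
Varint 2: bytes[2:6] = 96 88 E9 08 -> value 18498582 (4 byte(s))
  byte[6]=0x8A cont=1 payload=0x0A=10: acc |= 10<<0 -> acc=10 shift=7
  byte[7]=0xB9 cont=1 payload=0x39=57: acc |= 57<<7 -> acc=7306 shift=14
  byte[8]=0xA6 cont=1 payload=0x26=38: acc |= 38<<14 -> acc=629898 shift=21
  byte[9]=0x07 cont=0 payload=0x07=7: acc |= 7<<21 -> acc=15309962 shift=28 [end]
Varint 3: bytes[6:10] = 8A B9 A6 07 -> value 15309962 (4 byte(s))
  byte[10]=0x2E cont=0 payload=0x2E=46: acc |= 46<<0 -> acc=46 shift=7 [end]
Varint 4: bytes[10:11] = 2E -> value 46 (1 byte(s))
  byte[11]=0x82 cont=1 payload=0x02=2: acc |= 2<<0 -> acc=2 shift=7
  byte[12]=0xE9 cont=1 payload=0x69=105: acc |= 105<<7 -> acc=13442 shift=14
  byte[13]=0x67 cont=0 payload=0x67=103: acc |= 103<<14 -> acc=1700994 shift=21 [end]
Varint 5: bytes[11:14] = 82 E9 67 -> value 1700994 (3 byte(s))
  byte[14]=0xA6 cont=1 payload=0x26=38: acc |= 38<<0 -> acc=38 shift=7
  byte[15]=0x57 cont=0 payload=0x57=87: acc |= 87<<7 -> acc=11174 shift=14 [end]
Varint 6: bytes[14:16] = A6 57 -> value 11174 (2 byte(s))

Answer: 2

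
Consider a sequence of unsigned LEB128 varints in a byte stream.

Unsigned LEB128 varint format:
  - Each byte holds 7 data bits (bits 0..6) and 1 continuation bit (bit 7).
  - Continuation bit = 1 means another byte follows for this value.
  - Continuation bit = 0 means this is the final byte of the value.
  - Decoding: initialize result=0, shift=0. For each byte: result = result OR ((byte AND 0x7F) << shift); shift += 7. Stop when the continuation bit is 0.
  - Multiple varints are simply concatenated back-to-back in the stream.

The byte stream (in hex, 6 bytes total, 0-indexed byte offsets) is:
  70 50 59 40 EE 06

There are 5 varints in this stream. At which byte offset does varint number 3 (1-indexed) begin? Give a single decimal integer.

Answer: 2

Derivation:
  byte[0]=0x70 cont=0 payload=0x70=112: acc |= 112<<0 -> acc=112 shift=7 [end]
Varint 1: bytes[0:1] = 70 -> value 112 (1 byte(s))
  byte[1]=0x50 cont=0 payload=0x50=80: acc |= 80<<0 -> acc=80 shift=7 [end]
Varint 2: bytes[1:2] = 50 -> value 80 (1 byte(s))
  byte[2]=0x59 cont=0 payload=0x59=89: acc |= 89<<0 -> acc=89 shift=7 [end]
Varint 3: bytes[2:3] = 59 -> value 89 (1 byte(s))
  byte[3]=0x40 cont=0 payload=0x40=64: acc |= 64<<0 -> acc=64 shift=7 [end]
Varint 4: bytes[3:4] = 40 -> value 64 (1 byte(s))
  byte[4]=0xEE cont=1 payload=0x6E=110: acc |= 110<<0 -> acc=110 shift=7
  byte[5]=0x06 cont=0 payload=0x06=6: acc |= 6<<7 -> acc=878 shift=14 [end]
Varint 5: bytes[4:6] = EE 06 -> value 878 (2 byte(s))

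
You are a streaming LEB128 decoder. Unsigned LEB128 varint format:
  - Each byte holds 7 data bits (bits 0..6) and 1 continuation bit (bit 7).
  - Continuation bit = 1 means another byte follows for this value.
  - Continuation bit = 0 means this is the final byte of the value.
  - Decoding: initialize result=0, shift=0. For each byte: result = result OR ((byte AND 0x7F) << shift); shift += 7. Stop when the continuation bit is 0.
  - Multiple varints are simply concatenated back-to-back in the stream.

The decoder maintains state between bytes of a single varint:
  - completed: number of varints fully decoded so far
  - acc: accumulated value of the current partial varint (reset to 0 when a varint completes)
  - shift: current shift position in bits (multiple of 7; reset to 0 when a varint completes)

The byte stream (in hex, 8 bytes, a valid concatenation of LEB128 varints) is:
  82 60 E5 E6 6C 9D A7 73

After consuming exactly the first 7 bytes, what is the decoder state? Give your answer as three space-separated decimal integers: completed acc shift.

Answer: 2 5021 14

Derivation:
byte[0]=0x82 cont=1 payload=0x02: acc |= 2<<0 -> completed=0 acc=2 shift=7
byte[1]=0x60 cont=0 payload=0x60: varint #1 complete (value=12290); reset -> completed=1 acc=0 shift=0
byte[2]=0xE5 cont=1 payload=0x65: acc |= 101<<0 -> completed=1 acc=101 shift=7
byte[3]=0xE6 cont=1 payload=0x66: acc |= 102<<7 -> completed=1 acc=13157 shift=14
byte[4]=0x6C cont=0 payload=0x6C: varint #2 complete (value=1782629); reset -> completed=2 acc=0 shift=0
byte[5]=0x9D cont=1 payload=0x1D: acc |= 29<<0 -> completed=2 acc=29 shift=7
byte[6]=0xA7 cont=1 payload=0x27: acc |= 39<<7 -> completed=2 acc=5021 shift=14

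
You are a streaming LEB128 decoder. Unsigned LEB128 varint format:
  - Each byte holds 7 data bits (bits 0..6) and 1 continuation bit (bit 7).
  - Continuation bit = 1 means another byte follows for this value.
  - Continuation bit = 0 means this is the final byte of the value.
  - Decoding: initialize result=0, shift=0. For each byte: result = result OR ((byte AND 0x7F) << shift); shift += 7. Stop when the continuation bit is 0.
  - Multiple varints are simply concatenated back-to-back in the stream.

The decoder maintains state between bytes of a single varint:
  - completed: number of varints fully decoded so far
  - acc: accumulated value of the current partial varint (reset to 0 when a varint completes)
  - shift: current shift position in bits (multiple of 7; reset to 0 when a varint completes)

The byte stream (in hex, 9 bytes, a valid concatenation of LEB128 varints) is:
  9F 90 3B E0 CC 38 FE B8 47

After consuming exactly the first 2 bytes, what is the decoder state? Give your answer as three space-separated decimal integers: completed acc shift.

Answer: 0 2079 14

Derivation:
byte[0]=0x9F cont=1 payload=0x1F: acc |= 31<<0 -> completed=0 acc=31 shift=7
byte[1]=0x90 cont=1 payload=0x10: acc |= 16<<7 -> completed=0 acc=2079 shift=14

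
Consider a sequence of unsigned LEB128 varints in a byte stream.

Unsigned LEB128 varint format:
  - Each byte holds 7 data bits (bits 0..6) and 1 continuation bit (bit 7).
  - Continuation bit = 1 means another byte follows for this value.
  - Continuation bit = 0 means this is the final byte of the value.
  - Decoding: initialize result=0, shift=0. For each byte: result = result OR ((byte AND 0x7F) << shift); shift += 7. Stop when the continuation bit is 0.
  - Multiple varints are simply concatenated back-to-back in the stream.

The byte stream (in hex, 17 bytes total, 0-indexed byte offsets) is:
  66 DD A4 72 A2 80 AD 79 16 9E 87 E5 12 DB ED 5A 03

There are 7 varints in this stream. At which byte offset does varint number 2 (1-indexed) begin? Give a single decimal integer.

Answer: 1

Derivation:
  byte[0]=0x66 cont=0 payload=0x66=102: acc |= 102<<0 -> acc=102 shift=7 [end]
Varint 1: bytes[0:1] = 66 -> value 102 (1 byte(s))
  byte[1]=0xDD cont=1 payload=0x5D=93: acc |= 93<<0 -> acc=93 shift=7
  byte[2]=0xA4 cont=1 payload=0x24=36: acc |= 36<<7 -> acc=4701 shift=14
  byte[3]=0x72 cont=0 payload=0x72=114: acc |= 114<<14 -> acc=1872477 shift=21 [end]
Varint 2: bytes[1:4] = DD A4 72 -> value 1872477 (3 byte(s))
  byte[4]=0xA2 cont=1 payload=0x22=34: acc |= 34<<0 -> acc=34 shift=7
  byte[5]=0x80 cont=1 payload=0x00=0: acc |= 0<<7 -> acc=34 shift=14
  byte[6]=0xAD cont=1 payload=0x2D=45: acc |= 45<<14 -> acc=737314 shift=21
  byte[7]=0x79 cont=0 payload=0x79=121: acc |= 121<<21 -> acc=254492706 shift=28 [end]
Varint 3: bytes[4:8] = A2 80 AD 79 -> value 254492706 (4 byte(s))
  byte[8]=0x16 cont=0 payload=0x16=22: acc |= 22<<0 -> acc=22 shift=7 [end]
Varint 4: bytes[8:9] = 16 -> value 22 (1 byte(s))
  byte[9]=0x9E cont=1 payload=0x1E=30: acc |= 30<<0 -> acc=30 shift=7
  byte[10]=0x87 cont=1 payload=0x07=7: acc |= 7<<7 -> acc=926 shift=14
  byte[11]=0xE5 cont=1 payload=0x65=101: acc |= 101<<14 -> acc=1655710 shift=21
  byte[12]=0x12 cont=0 payload=0x12=18: acc |= 18<<21 -> acc=39404446 shift=28 [end]
Varint 5: bytes[9:13] = 9E 87 E5 12 -> value 39404446 (4 byte(s))
  byte[13]=0xDB cont=1 payload=0x5B=91: acc |= 91<<0 -> acc=91 shift=7
  byte[14]=0xED cont=1 payload=0x6D=109: acc |= 109<<7 -> acc=14043 shift=14
  byte[15]=0x5A cont=0 payload=0x5A=90: acc |= 90<<14 -> acc=1488603 shift=21 [end]
Varint 6: bytes[13:16] = DB ED 5A -> value 1488603 (3 byte(s))
  byte[16]=0x03 cont=0 payload=0x03=3: acc |= 3<<0 -> acc=3 shift=7 [end]
Varint 7: bytes[16:17] = 03 -> value 3 (1 byte(s))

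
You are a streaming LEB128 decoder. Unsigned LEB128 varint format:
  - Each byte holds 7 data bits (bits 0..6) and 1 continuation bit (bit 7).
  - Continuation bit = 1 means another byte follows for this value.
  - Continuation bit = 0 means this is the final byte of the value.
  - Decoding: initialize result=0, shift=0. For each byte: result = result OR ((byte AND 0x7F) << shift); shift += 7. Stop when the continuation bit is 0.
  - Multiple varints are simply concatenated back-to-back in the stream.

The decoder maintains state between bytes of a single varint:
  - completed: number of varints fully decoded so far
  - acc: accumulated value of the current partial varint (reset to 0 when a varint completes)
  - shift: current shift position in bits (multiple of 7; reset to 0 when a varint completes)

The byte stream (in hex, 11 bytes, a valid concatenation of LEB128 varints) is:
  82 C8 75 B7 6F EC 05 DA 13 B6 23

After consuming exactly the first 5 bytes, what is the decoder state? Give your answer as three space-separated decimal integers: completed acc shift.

byte[0]=0x82 cont=1 payload=0x02: acc |= 2<<0 -> completed=0 acc=2 shift=7
byte[1]=0xC8 cont=1 payload=0x48: acc |= 72<<7 -> completed=0 acc=9218 shift=14
byte[2]=0x75 cont=0 payload=0x75: varint #1 complete (value=1926146); reset -> completed=1 acc=0 shift=0
byte[3]=0xB7 cont=1 payload=0x37: acc |= 55<<0 -> completed=1 acc=55 shift=7
byte[4]=0x6F cont=0 payload=0x6F: varint #2 complete (value=14263); reset -> completed=2 acc=0 shift=0

Answer: 2 0 0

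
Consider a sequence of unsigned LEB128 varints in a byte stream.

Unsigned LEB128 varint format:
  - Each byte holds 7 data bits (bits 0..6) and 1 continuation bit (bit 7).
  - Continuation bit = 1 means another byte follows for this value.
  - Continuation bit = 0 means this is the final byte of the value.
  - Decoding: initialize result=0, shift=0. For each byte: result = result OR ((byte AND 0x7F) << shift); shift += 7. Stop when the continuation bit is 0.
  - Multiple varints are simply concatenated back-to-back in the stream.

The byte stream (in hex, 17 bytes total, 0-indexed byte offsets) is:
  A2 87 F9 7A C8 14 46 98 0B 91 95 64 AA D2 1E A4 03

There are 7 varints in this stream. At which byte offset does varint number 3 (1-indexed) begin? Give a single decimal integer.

Answer: 6

Derivation:
  byte[0]=0xA2 cont=1 payload=0x22=34: acc |= 34<<0 -> acc=34 shift=7
  byte[1]=0x87 cont=1 payload=0x07=7: acc |= 7<<7 -> acc=930 shift=14
  byte[2]=0xF9 cont=1 payload=0x79=121: acc |= 121<<14 -> acc=1983394 shift=21
  byte[3]=0x7A cont=0 payload=0x7A=122: acc |= 122<<21 -> acc=257835938 shift=28 [end]
Varint 1: bytes[0:4] = A2 87 F9 7A -> value 257835938 (4 byte(s))
  byte[4]=0xC8 cont=1 payload=0x48=72: acc |= 72<<0 -> acc=72 shift=7
  byte[5]=0x14 cont=0 payload=0x14=20: acc |= 20<<7 -> acc=2632 shift=14 [end]
Varint 2: bytes[4:6] = C8 14 -> value 2632 (2 byte(s))
  byte[6]=0x46 cont=0 payload=0x46=70: acc |= 70<<0 -> acc=70 shift=7 [end]
Varint 3: bytes[6:7] = 46 -> value 70 (1 byte(s))
  byte[7]=0x98 cont=1 payload=0x18=24: acc |= 24<<0 -> acc=24 shift=7
  byte[8]=0x0B cont=0 payload=0x0B=11: acc |= 11<<7 -> acc=1432 shift=14 [end]
Varint 4: bytes[7:9] = 98 0B -> value 1432 (2 byte(s))
  byte[9]=0x91 cont=1 payload=0x11=17: acc |= 17<<0 -> acc=17 shift=7
  byte[10]=0x95 cont=1 payload=0x15=21: acc |= 21<<7 -> acc=2705 shift=14
  byte[11]=0x64 cont=0 payload=0x64=100: acc |= 100<<14 -> acc=1641105 shift=21 [end]
Varint 5: bytes[9:12] = 91 95 64 -> value 1641105 (3 byte(s))
  byte[12]=0xAA cont=1 payload=0x2A=42: acc |= 42<<0 -> acc=42 shift=7
  byte[13]=0xD2 cont=1 payload=0x52=82: acc |= 82<<7 -> acc=10538 shift=14
  byte[14]=0x1E cont=0 payload=0x1E=30: acc |= 30<<14 -> acc=502058 shift=21 [end]
Varint 6: bytes[12:15] = AA D2 1E -> value 502058 (3 byte(s))
  byte[15]=0xA4 cont=1 payload=0x24=36: acc |= 36<<0 -> acc=36 shift=7
  byte[16]=0x03 cont=0 payload=0x03=3: acc |= 3<<7 -> acc=420 shift=14 [end]
Varint 7: bytes[15:17] = A4 03 -> value 420 (2 byte(s))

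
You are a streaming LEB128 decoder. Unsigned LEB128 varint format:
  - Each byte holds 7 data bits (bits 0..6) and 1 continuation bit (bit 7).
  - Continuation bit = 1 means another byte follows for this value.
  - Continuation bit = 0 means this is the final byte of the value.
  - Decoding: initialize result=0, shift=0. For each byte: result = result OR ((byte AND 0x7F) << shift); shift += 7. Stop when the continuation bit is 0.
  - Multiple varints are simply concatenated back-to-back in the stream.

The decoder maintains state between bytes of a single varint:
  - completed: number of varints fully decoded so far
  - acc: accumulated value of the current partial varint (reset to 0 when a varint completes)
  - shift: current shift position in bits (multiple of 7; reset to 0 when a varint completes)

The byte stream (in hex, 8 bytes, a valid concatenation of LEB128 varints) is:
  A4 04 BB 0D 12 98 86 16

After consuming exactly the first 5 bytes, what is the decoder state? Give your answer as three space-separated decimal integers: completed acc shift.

Answer: 3 0 0

Derivation:
byte[0]=0xA4 cont=1 payload=0x24: acc |= 36<<0 -> completed=0 acc=36 shift=7
byte[1]=0x04 cont=0 payload=0x04: varint #1 complete (value=548); reset -> completed=1 acc=0 shift=0
byte[2]=0xBB cont=1 payload=0x3B: acc |= 59<<0 -> completed=1 acc=59 shift=7
byte[3]=0x0D cont=0 payload=0x0D: varint #2 complete (value=1723); reset -> completed=2 acc=0 shift=0
byte[4]=0x12 cont=0 payload=0x12: varint #3 complete (value=18); reset -> completed=3 acc=0 shift=0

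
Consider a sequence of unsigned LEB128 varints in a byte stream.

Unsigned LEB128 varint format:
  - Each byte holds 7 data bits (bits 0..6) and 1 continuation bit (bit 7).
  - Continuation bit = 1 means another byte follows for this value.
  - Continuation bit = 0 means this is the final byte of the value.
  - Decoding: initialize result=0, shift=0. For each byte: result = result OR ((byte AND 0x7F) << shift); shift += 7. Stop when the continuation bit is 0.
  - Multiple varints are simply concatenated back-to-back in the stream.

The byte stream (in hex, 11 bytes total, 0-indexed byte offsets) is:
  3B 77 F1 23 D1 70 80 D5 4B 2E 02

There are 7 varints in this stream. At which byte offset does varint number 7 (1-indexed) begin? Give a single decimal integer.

  byte[0]=0x3B cont=0 payload=0x3B=59: acc |= 59<<0 -> acc=59 shift=7 [end]
Varint 1: bytes[0:1] = 3B -> value 59 (1 byte(s))
  byte[1]=0x77 cont=0 payload=0x77=119: acc |= 119<<0 -> acc=119 shift=7 [end]
Varint 2: bytes[1:2] = 77 -> value 119 (1 byte(s))
  byte[2]=0xF1 cont=1 payload=0x71=113: acc |= 113<<0 -> acc=113 shift=7
  byte[3]=0x23 cont=0 payload=0x23=35: acc |= 35<<7 -> acc=4593 shift=14 [end]
Varint 3: bytes[2:4] = F1 23 -> value 4593 (2 byte(s))
  byte[4]=0xD1 cont=1 payload=0x51=81: acc |= 81<<0 -> acc=81 shift=7
  byte[5]=0x70 cont=0 payload=0x70=112: acc |= 112<<7 -> acc=14417 shift=14 [end]
Varint 4: bytes[4:6] = D1 70 -> value 14417 (2 byte(s))
  byte[6]=0x80 cont=1 payload=0x00=0: acc |= 0<<0 -> acc=0 shift=7
  byte[7]=0xD5 cont=1 payload=0x55=85: acc |= 85<<7 -> acc=10880 shift=14
  byte[8]=0x4B cont=0 payload=0x4B=75: acc |= 75<<14 -> acc=1239680 shift=21 [end]
Varint 5: bytes[6:9] = 80 D5 4B -> value 1239680 (3 byte(s))
  byte[9]=0x2E cont=0 payload=0x2E=46: acc |= 46<<0 -> acc=46 shift=7 [end]
Varint 6: bytes[9:10] = 2E -> value 46 (1 byte(s))
  byte[10]=0x02 cont=0 payload=0x02=2: acc |= 2<<0 -> acc=2 shift=7 [end]
Varint 7: bytes[10:11] = 02 -> value 2 (1 byte(s))

Answer: 10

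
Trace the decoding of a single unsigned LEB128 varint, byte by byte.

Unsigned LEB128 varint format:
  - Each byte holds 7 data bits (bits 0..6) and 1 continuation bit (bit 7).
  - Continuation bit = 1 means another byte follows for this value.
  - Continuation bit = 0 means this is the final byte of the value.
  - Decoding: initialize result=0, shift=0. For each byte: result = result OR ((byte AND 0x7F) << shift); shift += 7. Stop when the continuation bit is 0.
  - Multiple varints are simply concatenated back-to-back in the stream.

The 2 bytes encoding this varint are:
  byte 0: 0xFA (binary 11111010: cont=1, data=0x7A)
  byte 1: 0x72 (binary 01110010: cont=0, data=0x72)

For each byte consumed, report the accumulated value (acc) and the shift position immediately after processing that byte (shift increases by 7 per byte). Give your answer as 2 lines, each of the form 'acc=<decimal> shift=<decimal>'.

Answer: acc=122 shift=7
acc=14714 shift=14

Derivation:
byte 0=0xFA: payload=0x7A=122, contrib = 122<<0 = 122; acc -> 122, shift -> 7
byte 1=0x72: payload=0x72=114, contrib = 114<<7 = 14592; acc -> 14714, shift -> 14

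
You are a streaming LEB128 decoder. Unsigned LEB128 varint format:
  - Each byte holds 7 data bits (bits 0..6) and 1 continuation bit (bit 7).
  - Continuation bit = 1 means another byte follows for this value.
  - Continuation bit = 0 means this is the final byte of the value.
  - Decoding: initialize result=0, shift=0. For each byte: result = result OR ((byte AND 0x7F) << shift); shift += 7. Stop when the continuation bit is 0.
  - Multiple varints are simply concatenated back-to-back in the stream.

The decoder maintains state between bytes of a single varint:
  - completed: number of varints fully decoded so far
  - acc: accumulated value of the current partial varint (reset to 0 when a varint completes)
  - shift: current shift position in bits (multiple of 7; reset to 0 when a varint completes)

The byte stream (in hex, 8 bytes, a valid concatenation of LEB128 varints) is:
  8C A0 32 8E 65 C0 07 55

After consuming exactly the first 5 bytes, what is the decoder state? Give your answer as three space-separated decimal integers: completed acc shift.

byte[0]=0x8C cont=1 payload=0x0C: acc |= 12<<0 -> completed=0 acc=12 shift=7
byte[1]=0xA0 cont=1 payload=0x20: acc |= 32<<7 -> completed=0 acc=4108 shift=14
byte[2]=0x32 cont=0 payload=0x32: varint #1 complete (value=823308); reset -> completed=1 acc=0 shift=0
byte[3]=0x8E cont=1 payload=0x0E: acc |= 14<<0 -> completed=1 acc=14 shift=7
byte[4]=0x65 cont=0 payload=0x65: varint #2 complete (value=12942); reset -> completed=2 acc=0 shift=0

Answer: 2 0 0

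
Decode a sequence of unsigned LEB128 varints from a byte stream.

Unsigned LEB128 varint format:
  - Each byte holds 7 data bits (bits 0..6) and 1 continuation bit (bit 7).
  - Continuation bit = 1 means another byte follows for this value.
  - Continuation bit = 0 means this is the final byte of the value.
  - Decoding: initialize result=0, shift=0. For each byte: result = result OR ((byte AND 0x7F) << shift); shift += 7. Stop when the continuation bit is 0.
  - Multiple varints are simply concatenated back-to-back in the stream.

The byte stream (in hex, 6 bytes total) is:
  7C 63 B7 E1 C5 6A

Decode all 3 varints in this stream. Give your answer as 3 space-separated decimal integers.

  byte[0]=0x7C cont=0 payload=0x7C=124: acc |= 124<<0 -> acc=124 shift=7 [end]
Varint 1: bytes[0:1] = 7C -> value 124 (1 byte(s))
  byte[1]=0x63 cont=0 payload=0x63=99: acc |= 99<<0 -> acc=99 shift=7 [end]
Varint 2: bytes[1:2] = 63 -> value 99 (1 byte(s))
  byte[2]=0xB7 cont=1 payload=0x37=55: acc |= 55<<0 -> acc=55 shift=7
  byte[3]=0xE1 cont=1 payload=0x61=97: acc |= 97<<7 -> acc=12471 shift=14
  byte[4]=0xC5 cont=1 payload=0x45=69: acc |= 69<<14 -> acc=1142967 shift=21
  byte[5]=0x6A cont=0 payload=0x6A=106: acc |= 106<<21 -> acc=223441079 shift=28 [end]
Varint 3: bytes[2:6] = B7 E1 C5 6A -> value 223441079 (4 byte(s))

Answer: 124 99 223441079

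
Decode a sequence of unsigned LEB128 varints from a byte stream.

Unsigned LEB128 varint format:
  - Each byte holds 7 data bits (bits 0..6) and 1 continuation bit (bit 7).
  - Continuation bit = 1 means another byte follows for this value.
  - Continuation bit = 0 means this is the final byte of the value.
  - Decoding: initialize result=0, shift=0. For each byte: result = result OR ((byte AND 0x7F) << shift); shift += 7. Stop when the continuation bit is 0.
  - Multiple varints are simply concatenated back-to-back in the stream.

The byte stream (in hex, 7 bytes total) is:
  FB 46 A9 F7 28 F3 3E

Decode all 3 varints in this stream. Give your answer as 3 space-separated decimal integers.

  byte[0]=0xFB cont=1 payload=0x7B=123: acc |= 123<<0 -> acc=123 shift=7
  byte[1]=0x46 cont=0 payload=0x46=70: acc |= 70<<7 -> acc=9083 shift=14 [end]
Varint 1: bytes[0:2] = FB 46 -> value 9083 (2 byte(s))
  byte[2]=0xA9 cont=1 payload=0x29=41: acc |= 41<<0 -> acc=41 shift=7
  byte[3]=0xF7 cont=1 payload=0x77=119: acc |= 119<<7 -> acc=15273 shift=14
  byte[4]=0x28 cont=0 payload=0x28=40: acc |= 40<<14 -> acc=670633 shift=21 [end]
Varint 2: bytes[2:5] = A9 F7 28 -> value 670633 (3 byte(s))
  byte[5]=0xF3 cont=1 payload=0x73=115: acc |= 115<<0 -> acc=115 shift=7
  byte[6]=0x3E cont=0 payload=0x3E=62: acc |= 62<<7 -> acc=8051 shift=14 [end]
Varint 3: bytes[5:7] = F3 3E -> value 8051 (2 byte(s))

Answer: 9083 670633 8051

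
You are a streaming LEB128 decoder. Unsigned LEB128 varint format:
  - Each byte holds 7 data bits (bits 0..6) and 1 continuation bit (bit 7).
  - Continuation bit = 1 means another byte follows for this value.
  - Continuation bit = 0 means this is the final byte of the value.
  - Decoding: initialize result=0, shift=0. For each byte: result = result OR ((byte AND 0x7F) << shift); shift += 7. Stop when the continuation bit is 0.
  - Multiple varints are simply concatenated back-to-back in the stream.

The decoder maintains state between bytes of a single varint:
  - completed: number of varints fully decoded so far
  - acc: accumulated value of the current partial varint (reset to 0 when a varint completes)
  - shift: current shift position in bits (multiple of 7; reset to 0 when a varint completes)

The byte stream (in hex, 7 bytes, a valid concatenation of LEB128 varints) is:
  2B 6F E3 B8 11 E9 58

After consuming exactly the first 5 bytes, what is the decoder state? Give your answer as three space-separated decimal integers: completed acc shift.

Answer: 3 0 0

Derivation:
byte[0]=0x2B cont=0 payload=0x2B: varint #1 complete (value=43); reset -> completed=1 acc=0 shift=0
byte[1]=0x6F cont=0 payload=0x6F: varint #2 complete (value=111); reset -> completed=2 acc=0 shift=0
byte[2]=0xE3 cont=1 payload=0x63: acc |= 99<<0 -> completed=2 acc=99 shift=7
byte[3]=0xB8 cont=1 payload=0x38: acc |= 56<<7 -> completed=2 acc=7267 shift=14
byte[4]=0x11 cont=0 payload=0x11: varint #3 complete (value=285795); reset -> completed=3 acc=0 shift=0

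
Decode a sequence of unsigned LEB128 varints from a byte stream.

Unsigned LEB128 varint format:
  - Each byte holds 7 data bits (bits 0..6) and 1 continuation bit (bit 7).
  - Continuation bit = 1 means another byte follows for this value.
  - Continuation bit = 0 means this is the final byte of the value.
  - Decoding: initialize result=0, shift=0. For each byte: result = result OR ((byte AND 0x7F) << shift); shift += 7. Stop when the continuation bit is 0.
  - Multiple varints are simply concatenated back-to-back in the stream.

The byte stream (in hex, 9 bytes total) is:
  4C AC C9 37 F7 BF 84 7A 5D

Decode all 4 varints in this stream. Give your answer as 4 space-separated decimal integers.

  byte[0]=0x4C cont=0 payload=0x4C=76: acc |= 76<<0 -> acc=76 shift=7 [end]
Varint 1: bytes[0:1] = 4C -> value 76 (1 byte(s))
  byte[1]=0xAC cont=1 payload=0x2C=44: acc |= 44<<0 -> acc=44 shift=7
  byte[2]=0xC9 cont=1 payload=0x49=73: acc |= 73<<7 -> acc=9388 shift=14
  byte[3]=0x37 cont=0 payload=0x37=55: acc |= 55<<14 -> acc=910508 shift=21 [end]
Varint 2: bytes[1:4] = AC C9 37 -> value 910508 (3 byte(s))
  byte[4]=0xF7 cont=1 payload=0x77=119: acc |= 119<<0 -> acc=119 shift=7
  byte[5]=0xBF cont=1 payload=0x3F=63: acc |= 63<<7 -> acc=8183 shift=14
  byte[6]=0x84 cont=1 payload=0x04=4: acc |= 4<<14 -> acc=73719 shift=21
  byte[7]=0x7A cont=0 payload=0x7A=122: acc |= 122<<21 -> acc=255926263 shift=28 [end]
Varint 3: bytes[4:8] = F7 BF 84 7A -> value 255926263 (4 byte(s))
  byte[8]=0x5D cont=0 payload=0x5D=93: acc |= 93<<0 -> acc=93 shift=7 [end]
Varint 4: bytes[8:9] = 5D -> value 93 (1 byte(s))

Answer: 76 910508 255926263 93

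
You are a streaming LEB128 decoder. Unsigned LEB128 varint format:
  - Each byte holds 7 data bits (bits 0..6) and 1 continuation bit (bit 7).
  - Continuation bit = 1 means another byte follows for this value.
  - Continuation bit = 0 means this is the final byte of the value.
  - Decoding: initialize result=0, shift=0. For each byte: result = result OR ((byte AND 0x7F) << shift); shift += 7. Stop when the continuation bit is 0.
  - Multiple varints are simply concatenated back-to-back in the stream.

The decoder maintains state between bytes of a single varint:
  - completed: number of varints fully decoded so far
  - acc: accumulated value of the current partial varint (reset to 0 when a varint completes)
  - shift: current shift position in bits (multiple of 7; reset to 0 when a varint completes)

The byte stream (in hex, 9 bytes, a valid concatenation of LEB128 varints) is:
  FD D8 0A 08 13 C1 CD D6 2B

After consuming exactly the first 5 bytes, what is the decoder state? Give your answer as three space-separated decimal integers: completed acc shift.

byte[0]=0xFD cont=1 payload=0x7D: acc |= 125<<0 -> completed=0 acc=125 shift=7
byte[1]=0xD8 cont=1 payload=0x58: acc |= 88<<7 -> completed=0 acc=11389 shift=14
byte[2]=0x0A cont=0 payload=0x0A: varint #1 complete (value=175229); reset -> completed=1 acc=0 shift=0
byte[3]=0x08 cont=0 payload=0x08: varint #2 complete (value=8); reset -> completed=2 acc=0 shift=0
byte[4]=0x13 cont=0 payload=0x13: varint #3 complete (value=19); reset -> completed=3 acc=0 shift=0

Answer: 3 0 0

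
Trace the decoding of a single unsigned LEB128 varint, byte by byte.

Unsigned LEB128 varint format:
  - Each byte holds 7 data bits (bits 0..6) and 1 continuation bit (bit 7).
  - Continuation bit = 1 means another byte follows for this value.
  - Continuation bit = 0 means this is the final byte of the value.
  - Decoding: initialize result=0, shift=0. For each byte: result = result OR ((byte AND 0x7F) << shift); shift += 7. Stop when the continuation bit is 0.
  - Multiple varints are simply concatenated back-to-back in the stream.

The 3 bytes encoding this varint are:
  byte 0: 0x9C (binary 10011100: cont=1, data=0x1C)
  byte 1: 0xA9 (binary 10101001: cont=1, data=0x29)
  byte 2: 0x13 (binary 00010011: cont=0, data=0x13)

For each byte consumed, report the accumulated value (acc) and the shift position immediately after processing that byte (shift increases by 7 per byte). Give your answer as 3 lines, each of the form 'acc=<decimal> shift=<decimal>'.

Answer: acc=28 shift=7
acc=5276 shift=14
acc=316572 shift=21

Derivation:
byte 0=0x9C: payload=0x1C=28, contrib = 28<<0 = 28; acc -> 28, shift -> 7
byte 1=0xA9: payload=0x29=41, contrib = 41<<7 = 5248; acc -> 5276, shift -> 14
byte 2=0x13: payload=0x13=19, contrib = 19<<14 = 311296; acc -> 316572, shift -> 21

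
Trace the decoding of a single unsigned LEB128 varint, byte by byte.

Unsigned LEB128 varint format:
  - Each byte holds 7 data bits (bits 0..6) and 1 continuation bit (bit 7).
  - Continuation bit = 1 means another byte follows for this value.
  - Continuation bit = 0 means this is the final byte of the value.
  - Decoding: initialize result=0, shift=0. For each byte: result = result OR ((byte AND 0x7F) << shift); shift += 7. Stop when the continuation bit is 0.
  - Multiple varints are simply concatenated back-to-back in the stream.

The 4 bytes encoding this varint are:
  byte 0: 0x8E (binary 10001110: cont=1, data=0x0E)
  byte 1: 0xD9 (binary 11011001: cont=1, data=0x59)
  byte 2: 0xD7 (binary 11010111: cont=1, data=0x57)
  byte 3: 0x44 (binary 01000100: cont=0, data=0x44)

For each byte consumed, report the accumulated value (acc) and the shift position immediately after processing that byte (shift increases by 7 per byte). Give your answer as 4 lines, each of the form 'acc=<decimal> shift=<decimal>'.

Answer: acc=14 shift=7
acc=11406 shift=14
acc=1436814 shift=21
acc=144043150 shift=28

Derivation:
byte 0=0x8E: payload=0x0E=14, contrib = 14<<0 = 14; acc -> 14, shift -> 7
byte 1=0xD9: payload=0x59=89, contrib = 89<<7 = 11392; acc -> 11406, shift -> 14
byte 2=0xD7: payload=0x57=87, contrib = 87<<14 = 1425408; acc -> 1436814, shift -> 21
byte 3=0x44: payload=0x44=68, contrib = 68<<21 = 142606336; acc -> 144043150, shift -> 28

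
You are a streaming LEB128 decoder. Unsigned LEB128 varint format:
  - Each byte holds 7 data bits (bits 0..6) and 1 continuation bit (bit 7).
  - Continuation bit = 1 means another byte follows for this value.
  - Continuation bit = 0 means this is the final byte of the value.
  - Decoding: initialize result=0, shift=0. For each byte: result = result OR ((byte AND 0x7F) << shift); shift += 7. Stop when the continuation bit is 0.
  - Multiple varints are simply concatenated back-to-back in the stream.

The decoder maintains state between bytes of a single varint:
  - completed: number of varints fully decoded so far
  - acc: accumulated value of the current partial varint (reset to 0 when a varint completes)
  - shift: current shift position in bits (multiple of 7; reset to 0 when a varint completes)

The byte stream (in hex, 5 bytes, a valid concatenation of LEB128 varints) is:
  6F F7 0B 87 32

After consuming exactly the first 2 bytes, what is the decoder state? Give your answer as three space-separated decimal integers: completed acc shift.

byte[0]=0x6F cont=0 payload=0x6F: varint #1 complete (value=111); reset -> completed=1 acc=0 shift=0
byte[1]=0xF7 cont=1 payload=0x77: acc |= 119<<0 -> completed=1 acc=119 shift=7

Answer: 1 119 7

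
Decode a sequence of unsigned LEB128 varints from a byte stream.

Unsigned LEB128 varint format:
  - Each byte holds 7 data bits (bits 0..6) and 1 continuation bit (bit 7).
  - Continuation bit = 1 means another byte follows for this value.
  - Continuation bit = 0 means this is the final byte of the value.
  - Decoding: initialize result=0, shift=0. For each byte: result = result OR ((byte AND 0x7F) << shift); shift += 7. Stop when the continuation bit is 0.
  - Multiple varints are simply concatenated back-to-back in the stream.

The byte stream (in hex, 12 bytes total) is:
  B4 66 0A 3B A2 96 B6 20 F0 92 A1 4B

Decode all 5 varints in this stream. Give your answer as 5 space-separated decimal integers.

Answer: 13108 10 59 67996450 157829488

Derivation:
  byte[0]=0xB4 cont=1 payload=0x34=52: acc |= 52<<0 -> acc=52 shift=7
  byte[1]=0x66 cont=0 payload=0x66=102: acc |= 102<<7 -> acc=13108 shift=14 [end]
Varint 1: bytes[0:2] = B4 66 -> value 13108 (2 byte(s))
  byte[2]=0x0A cont=0 payload=0x0A=10: acc |= 10<<0 -> acc=10 shift=7 [end]
Varint 2: bytes[2:3] = 0A -> value 10 (1 byte(s))
  byte[3]=0x3B cont=0 payload=0x3B=59: acc |= 59<<0 -> acc=59 shift=7 [end]
Varint 3: bytes[3:4] = 3B -> value 59 (1 byte(s))
  byte[4]=0xA2 cont=1 payload=0x22=34: acc |= 34<<0 -> acc=34 shift=7
  byte[5]=0x96 cont=1 payload=0x16=22: acc |= 22<<7 -> acc=2850 shift=14
  byte[6]=0xB6 cont=1 payload=0x36=54: acc |= 54<<14 -> acc=887586 shift=21
  byte[7]=0x20 cont=0 payload=0x20=32: acc |= 32<<21 -> acc=67996450 shift=28 [end]
Varint 4: bytes[4:8] = A2 96 B6 20 -> value 67996450 (4 byte(s))
  byte[8]=0xF0 cont=1 payload=0x70=112: acc |= 112<<0 -> acc=112 shift=7
  byte[9]=0x92 cont=1 payload=0x12=18: acc |= 18<<7 -> acc=2416 shift=14
  byte[10]=0xA1 cont=1 payload=0x21=33: acc |= 33<<14 -> acc=543088 shift=21
  byte[11]=0x4B cont=0 payload=0x4B=75: acc |= 75<<21 -> acc=157829488 shift=28 [end]
Varint 5: bytes[8:12] = F0 92 A1 4B -> value 157829488 (4 byte(s))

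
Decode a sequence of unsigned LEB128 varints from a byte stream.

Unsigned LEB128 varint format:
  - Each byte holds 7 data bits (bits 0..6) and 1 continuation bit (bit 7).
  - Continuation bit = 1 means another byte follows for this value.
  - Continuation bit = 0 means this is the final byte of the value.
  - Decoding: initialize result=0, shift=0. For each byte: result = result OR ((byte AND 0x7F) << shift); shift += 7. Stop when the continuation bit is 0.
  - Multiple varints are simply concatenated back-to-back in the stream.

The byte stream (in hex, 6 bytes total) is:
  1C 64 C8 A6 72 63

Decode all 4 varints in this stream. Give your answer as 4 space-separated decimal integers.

  byte[0]=0x1C cont=0 payload=0x1C=28: acc |= 28<<0 -> acc=28 shift=7 [end]
Varint 1: bytes[0:1] = 1C -> value 28 (1 byte(s))
  byte[1]=0x64 cont=0 payload=0x64=100: acc |= 100<<0 -> acc=100 shift=7 [end]
Varint 2: bytes[1:2] = 64 -> value 100 (1 byte(s))
  byte[2]=0xC8 cont=1 payload=0x48=72: acc |= 72<<0 -> acc=72 shift=7
  byte[3]=0xA6 cont=1 payload=0x26=38: acc |= 38<<7 -> acc=4936 shift=14
  byte[4]=0x72 cont=0 payload=0x72=114: acc |= 114<<14 -> acc=1872712 shift=21 [end]
Varint 3: bytes[2:5] = C8 A6 72 -> value 1872712 (3 byte(s))
  byte[5]=0x63 cont=0 payload=0x63=99: acc |= 99<<0 -> acc=99 shift=7 [end]
Varint 4: bytes[5:6] = 63 -> value 99 (1 byte(s))

Answer: 28 100 1872712 99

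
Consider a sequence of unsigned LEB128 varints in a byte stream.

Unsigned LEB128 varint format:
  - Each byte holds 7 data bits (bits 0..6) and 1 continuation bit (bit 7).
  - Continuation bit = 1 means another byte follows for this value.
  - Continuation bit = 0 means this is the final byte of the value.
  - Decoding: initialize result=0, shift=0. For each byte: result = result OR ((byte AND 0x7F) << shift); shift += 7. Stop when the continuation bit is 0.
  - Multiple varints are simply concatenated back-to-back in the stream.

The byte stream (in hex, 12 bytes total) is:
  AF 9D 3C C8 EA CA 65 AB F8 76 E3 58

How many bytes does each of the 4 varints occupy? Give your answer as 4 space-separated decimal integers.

  byte[0]=0xAF cont=1 payload=0x2F=47: acc |= 47<<0 -> acc=47 shift=7
  byte[1]=0x9D cont=1 payload=0x1D=29: acc |= 29<<7 -> acc=3759 shift=14
  byte[2]=0x3C cont=0 payload=0x3C=60: acc |= 60<<14 -> acc=986799 shift=21 [end]
Varint 1: bytes[0:3] = AF 9D 3C -> value 986799 (3 byte(s))
  byte[3]=0xC8 cont=1 payload=0x48=72: acc |= 72<<0 -> acc=72 shift=7
  byte[4]=0xEA cont=1 payload=0x6A=106: acc |= 106<<7 -> acc=13640 shift=14
  byte[5]=0xCA cont=1 payload=0x4A=74: acc |= 74<<14 -> acc=1226056 shift=21
  byte[6]=0x65 cont=0 payload=0x65=101: acc |= 101<<21 -> acc=213038408 shift=28 [end]
Varint 2: bytes[3:7] = C8 EA CA 65 -> value 213038408 (4 byte(s))
  byte[7]=0xAB cont=1 payload=0x2B=43: acc |= 43<<0 -> acc=43 shift=7
  byte[8]=0xF8 cont=1 payload=0x78=120: acc |= 120<<7 -> acc=15403 shift=14
  byte[9]=0x76 cont=0 payload=0x76=118: acc |= 118<<14 -> acc=1948715 shift=21 [end]
Varint 3: bytes[7:10] = AB F8 76 -> value 1948715 (3 byte(s))
  byte[10]=0xE3 cont=1 payload=0x63=99: acc |= 99<<0 -> acc=99 shift=7
  byte[11]=0x58 cont=0 payload=0x58=88: acc |= 88<<7 -> acc=11363 shift=14 [end]
Varint 4: bytes[10:12] = E3 58 -> value 11363 (2 byte(s))

Answer: 3 4 3 2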